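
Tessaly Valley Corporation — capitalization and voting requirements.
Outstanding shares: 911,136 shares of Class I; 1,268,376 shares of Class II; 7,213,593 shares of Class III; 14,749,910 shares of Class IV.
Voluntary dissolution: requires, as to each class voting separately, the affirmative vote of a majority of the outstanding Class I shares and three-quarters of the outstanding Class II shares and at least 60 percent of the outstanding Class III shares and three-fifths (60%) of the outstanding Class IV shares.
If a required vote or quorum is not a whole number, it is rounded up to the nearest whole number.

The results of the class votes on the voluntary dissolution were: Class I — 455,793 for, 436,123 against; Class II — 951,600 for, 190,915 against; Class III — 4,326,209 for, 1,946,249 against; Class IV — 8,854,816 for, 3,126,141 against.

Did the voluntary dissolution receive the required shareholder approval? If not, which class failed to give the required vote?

Class I: a majority of 911136 is 455569; 455,569 required, 455,793 in favor — approved.
Class II: 3/4 of 1268376 = 951282; 951,282 required, 951,600 in favor — approved.
Class III: 3/5 of 7213593 = 4328155.80, rounded up to 4328156; 4,328,156 required, 4,326,209 in favor — not approved.
Class IV: 3/5 of 14749910 = 8849946; 8,849,946 required, 8,854,816 in favor — approved.

Not approved — the Class III shares did not give the required vote.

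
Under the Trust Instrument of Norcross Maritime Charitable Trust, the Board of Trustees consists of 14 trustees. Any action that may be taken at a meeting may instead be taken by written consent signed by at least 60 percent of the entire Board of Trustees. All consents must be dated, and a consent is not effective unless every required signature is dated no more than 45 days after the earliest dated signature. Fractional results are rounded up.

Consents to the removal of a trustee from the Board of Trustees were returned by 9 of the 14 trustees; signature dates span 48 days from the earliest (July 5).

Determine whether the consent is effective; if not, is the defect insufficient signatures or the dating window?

Signatures required: at least 60 percent of 14 — 3/5 of 14 = 8.40, rounded up to 9, so 9 needed; 9 signed. Sufficient.
Dating window: the latest signature is 48 days after the earliest; the limit is 45 days. Outside the window.

Not effective — dating-window requirement not satisfied.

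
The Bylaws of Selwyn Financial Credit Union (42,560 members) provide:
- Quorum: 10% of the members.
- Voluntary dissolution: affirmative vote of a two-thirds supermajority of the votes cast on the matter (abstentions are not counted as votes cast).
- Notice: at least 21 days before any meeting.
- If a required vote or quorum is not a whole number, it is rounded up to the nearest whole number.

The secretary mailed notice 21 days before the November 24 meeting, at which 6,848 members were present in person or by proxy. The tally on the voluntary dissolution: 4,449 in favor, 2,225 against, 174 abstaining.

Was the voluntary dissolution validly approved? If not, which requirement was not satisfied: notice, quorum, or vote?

Invalid — vote requirement not satisfied.

Notice: 21 days given; 21 required. Satisfied.
Quorum: 10% of 42,560 = 4,256; 6,848 present. Satisfied.
Vote: requires two-thirds of the votes cast (6,848 − 174 abstaining = 6,674); 2/3 of 6674 = 4449.33, rounded up to 4450, so 4,450 needed; 4,449 in favor. Not satisfied.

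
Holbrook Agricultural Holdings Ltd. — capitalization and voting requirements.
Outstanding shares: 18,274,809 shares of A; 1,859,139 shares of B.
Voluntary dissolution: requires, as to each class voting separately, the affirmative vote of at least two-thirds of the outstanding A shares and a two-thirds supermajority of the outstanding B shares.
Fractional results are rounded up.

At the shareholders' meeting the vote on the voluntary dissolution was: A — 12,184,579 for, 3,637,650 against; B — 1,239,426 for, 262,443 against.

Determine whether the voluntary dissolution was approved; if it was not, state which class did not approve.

A: 2/3 of 18274809 = 12183206; 12,183,206 required, 12,184,579 in favor — approved.
B: 2/3 of 1859139 = 1239426; 1,239,426 required, 1,239,426 in favor — approved.

Approved — every class gave the required vote.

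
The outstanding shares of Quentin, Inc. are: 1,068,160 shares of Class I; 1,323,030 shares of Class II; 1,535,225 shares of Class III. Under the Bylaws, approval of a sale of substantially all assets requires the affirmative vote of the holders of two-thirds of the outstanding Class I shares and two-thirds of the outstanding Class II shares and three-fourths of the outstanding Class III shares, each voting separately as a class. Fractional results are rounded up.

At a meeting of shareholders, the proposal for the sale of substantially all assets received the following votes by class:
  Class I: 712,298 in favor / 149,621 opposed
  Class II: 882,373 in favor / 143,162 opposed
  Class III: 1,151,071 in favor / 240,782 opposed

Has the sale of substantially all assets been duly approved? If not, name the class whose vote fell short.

Not approved — the Class III shares did not give the required vote.

Class I: 2/3 of 1068160 = 712106.67, rounded up to 712107; 712,107 required, 712,298 in favor — approved.
Class II: 2/3 of 1323030 = 882020; 882,020 required, 882,373 in favor — approved.
Class III: 3/4 of 1535225 = 1151418.75, rounded up to 1151419; 1,151,419 required, 1,151,071 in favor — not approved.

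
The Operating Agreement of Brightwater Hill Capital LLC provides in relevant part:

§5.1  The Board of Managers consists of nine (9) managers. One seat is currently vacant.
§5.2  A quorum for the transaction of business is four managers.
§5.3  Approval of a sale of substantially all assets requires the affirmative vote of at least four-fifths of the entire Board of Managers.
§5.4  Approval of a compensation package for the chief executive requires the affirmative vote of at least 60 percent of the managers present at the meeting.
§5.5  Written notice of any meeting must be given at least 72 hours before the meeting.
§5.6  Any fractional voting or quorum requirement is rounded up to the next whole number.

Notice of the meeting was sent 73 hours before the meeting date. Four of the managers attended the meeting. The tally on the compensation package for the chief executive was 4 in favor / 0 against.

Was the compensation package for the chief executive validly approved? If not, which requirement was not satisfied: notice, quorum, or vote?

Notice: 73 hours given; 72 required (73 ≥ 72). Satisfied.
Quorum: 4 present; quorum is 4. Satisfied.
Vote: the compensation package for the chief executive requires three-fifths of the managers present (4). 3/5 of 4 = 2.40, rounded up to 3, so 3 affirmative votes are needed; 4 voted in favor. Satisfied.

Valid — all requirements satisfied.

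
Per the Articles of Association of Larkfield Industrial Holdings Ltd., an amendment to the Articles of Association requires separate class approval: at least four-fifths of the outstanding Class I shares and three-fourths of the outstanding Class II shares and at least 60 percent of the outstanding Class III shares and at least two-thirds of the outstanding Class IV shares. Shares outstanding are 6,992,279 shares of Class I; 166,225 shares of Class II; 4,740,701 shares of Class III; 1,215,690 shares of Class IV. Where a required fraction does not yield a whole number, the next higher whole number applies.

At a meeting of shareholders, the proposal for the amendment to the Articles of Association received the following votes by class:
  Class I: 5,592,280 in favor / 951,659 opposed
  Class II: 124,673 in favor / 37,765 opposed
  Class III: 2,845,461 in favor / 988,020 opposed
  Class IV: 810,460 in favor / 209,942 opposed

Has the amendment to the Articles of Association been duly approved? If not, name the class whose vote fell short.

Class I: 4/5 of 6992279 = 5593823.20, rounded up to 5593824; 5,593,824 required, 5,592,280 in favor — not approved.
Class II: 3/4 of 166225 = 124668.75, rounded up to 124669; 124,669 required, 124,673 in favor — approved.
Class III: 3/5 of 4740701 = 2844420.60, rounded up to 2844421; 2,844,421 required, 2,845,461 in favor — approved.
Class IV: 2/3 of 1215690 = 810460; 810,460 required, 810,460 in favor — approved.

Not approved — the Class I shares did not give the required vote.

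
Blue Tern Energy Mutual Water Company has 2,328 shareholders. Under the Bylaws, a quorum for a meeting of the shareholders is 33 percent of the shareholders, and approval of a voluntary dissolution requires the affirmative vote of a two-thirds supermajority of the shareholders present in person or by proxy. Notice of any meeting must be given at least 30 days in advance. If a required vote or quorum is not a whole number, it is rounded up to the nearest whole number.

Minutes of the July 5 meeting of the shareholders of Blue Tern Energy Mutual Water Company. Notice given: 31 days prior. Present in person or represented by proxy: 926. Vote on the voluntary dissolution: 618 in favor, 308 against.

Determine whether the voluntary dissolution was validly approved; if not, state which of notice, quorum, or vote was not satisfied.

Valid — all requirements satisfied.

Notice: 31 days given; 30 required. Satisfied.
Quorum: 33% of 2,328 = 768.24, rounded up to 769; 926 present. Satisfied.
Vote: requires two-thirds of those present (926); 2/3 of 926 = 617.33, rounded up to 618, so 618 needed; 618 in favor. Satisfied.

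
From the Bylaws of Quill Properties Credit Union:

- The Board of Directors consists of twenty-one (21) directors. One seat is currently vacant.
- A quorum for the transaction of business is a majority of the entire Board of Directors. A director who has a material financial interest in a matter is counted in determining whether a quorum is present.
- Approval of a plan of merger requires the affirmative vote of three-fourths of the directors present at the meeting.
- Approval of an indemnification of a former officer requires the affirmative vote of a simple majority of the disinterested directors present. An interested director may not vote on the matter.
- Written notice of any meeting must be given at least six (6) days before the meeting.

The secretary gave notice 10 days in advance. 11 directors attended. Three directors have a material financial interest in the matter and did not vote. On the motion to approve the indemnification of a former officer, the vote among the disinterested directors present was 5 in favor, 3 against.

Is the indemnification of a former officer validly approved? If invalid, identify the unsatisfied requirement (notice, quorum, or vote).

Notice: 10 days given; 6 required (10 ≥ 6). Satisfied.
Quorum: 11 present (interested directors count toward quorum); quorum is 11. Satisfied.
Vote: the indemnification of a former officer requires a majority of the disinterested directors present (11 − 3 = 8). A majority of 8 is 5, so 5 affirmative votes are needed; 5 voted in favor. Satisfied.

Valid — all requirements satisfied.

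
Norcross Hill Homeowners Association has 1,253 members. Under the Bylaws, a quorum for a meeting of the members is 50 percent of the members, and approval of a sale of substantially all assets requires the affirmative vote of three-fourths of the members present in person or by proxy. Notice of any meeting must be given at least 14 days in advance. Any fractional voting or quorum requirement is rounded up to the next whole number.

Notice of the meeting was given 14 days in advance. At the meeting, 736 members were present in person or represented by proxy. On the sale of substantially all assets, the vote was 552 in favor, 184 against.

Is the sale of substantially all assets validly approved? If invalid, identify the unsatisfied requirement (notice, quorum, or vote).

Valid — all requirements satisfied.

Notice: 14 days given; 14 required. Satisfied.
Quorum: 50% of 1,253 = 626.50, rounded up to 627; 736 present. Satisfied.
Vote: requires three-fourths of those present (736); 3/4 of 736 = 552, so 552 needed; 552 in favor. Satisfied.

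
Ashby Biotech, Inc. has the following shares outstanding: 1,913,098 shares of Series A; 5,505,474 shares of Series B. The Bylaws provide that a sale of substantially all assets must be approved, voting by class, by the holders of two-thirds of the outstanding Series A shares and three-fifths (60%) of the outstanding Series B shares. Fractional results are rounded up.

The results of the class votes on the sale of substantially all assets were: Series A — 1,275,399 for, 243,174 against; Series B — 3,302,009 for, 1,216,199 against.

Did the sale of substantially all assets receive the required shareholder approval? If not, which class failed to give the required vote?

Series A: 2/3 of 1913098 = 1275398.67, rounded up to 1275399; 1,275,399 required, 1,275,399 in favor — approved.
Series B: 3/5 of 5505474 = 3303284.40, rounded up to 3303285; 3,303,285 required, 3,302,009 in favor — not approved.

Not approved — the Series B shares did not give the required vote.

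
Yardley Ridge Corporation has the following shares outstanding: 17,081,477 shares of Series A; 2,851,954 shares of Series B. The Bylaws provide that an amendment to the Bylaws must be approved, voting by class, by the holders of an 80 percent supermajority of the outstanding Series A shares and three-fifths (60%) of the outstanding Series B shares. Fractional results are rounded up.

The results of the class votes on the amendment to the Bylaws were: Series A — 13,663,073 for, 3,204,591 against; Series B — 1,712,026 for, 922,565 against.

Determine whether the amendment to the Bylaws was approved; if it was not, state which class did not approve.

Series A: 4/5 of 17081477 = 13665181.60, rounded up to 13665182; 13,665,182 required, 13,663,073 in favor — not approved.
Series B: 3/5 of 2851954 = 1711172.40, rounded up to 1711173; 1,711,173 required, 1,712,026 in favor — approved.

Not approved — the Series A shares did not give the required vote.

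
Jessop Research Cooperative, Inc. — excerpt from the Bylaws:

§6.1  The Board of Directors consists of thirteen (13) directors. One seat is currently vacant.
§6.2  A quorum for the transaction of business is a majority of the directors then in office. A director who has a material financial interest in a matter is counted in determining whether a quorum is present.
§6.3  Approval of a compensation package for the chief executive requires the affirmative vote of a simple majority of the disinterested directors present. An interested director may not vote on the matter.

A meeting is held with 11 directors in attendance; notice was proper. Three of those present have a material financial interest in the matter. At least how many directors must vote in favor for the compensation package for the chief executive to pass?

5

The compensation package for the chief executive requires a majority of the disinterested directors present (11 − 3 = 8).
A majority of 8 is 5.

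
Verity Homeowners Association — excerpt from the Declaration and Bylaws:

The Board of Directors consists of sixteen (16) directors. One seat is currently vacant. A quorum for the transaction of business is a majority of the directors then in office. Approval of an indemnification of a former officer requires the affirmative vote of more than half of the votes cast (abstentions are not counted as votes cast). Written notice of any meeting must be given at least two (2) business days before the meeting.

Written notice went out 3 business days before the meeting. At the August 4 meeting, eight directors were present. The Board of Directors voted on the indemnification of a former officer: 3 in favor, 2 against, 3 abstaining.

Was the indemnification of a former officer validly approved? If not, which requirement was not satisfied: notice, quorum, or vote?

Valid — all requirements satisfied.

Notice: 3 business days given; 2 required (3 ≥ 2). Satisfied.
Quorum: 8 present; quorum is 8. Satisfied.
Vote: the indemnification of a former officer requires a majority of the votes cast (8 present − 3 abstaining = 5). A majority of 5 is 3, so 3 affirmative votes are needed; 3 voted in favor. Satisfied.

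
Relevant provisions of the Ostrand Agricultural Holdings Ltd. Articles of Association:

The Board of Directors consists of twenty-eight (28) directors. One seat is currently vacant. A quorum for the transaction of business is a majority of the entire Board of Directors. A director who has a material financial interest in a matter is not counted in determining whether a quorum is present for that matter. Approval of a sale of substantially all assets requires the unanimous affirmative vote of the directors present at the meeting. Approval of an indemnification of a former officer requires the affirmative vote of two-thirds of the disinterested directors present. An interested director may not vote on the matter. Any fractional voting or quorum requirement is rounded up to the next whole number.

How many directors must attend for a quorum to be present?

15

A majority of 28 is 15.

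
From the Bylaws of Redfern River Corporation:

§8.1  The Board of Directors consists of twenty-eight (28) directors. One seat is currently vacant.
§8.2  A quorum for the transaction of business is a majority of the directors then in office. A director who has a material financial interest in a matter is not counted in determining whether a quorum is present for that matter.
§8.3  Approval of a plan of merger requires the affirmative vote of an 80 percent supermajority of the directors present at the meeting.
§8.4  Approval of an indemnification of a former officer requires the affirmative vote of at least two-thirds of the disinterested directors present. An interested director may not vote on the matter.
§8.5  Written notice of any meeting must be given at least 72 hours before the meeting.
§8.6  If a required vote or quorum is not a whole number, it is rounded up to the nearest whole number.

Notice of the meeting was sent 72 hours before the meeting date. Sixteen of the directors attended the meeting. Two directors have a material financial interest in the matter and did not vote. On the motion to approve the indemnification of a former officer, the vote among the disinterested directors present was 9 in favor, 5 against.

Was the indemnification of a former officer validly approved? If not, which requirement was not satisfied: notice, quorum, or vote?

Invalid — vote requirement not satisfied.

Notice: 72 hours given; 72 required (72 ≥ 72). Satisfied.
Quorum: 16 present, but the 2 interested directors do not count, leaving 14. Quorum is 14. Satisfied.
Vote: the indemnification of a former officer requires two-thirds of the disinterested directors present (16 − 2 = 14). 2/3 of 14 = 9.33, rounded up to 10, so 10 affirmative votes are needed; 9 voted in favor. Not satisfied.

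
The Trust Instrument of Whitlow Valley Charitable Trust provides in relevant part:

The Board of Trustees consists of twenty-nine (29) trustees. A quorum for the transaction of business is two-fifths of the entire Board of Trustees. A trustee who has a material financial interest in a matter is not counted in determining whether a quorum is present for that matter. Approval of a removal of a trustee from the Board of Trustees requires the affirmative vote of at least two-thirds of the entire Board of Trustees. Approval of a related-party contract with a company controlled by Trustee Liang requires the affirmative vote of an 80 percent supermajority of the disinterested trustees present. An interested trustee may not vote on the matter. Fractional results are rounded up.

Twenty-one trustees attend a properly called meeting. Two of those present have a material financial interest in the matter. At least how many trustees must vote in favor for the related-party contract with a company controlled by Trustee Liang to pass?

The related-party contract with a company controlled by Trustee Liang requires four-fifths of the disinterested trustees present (21 − 2 = 19).
4/5 of 19 = 15.20, rounded up to 16.

16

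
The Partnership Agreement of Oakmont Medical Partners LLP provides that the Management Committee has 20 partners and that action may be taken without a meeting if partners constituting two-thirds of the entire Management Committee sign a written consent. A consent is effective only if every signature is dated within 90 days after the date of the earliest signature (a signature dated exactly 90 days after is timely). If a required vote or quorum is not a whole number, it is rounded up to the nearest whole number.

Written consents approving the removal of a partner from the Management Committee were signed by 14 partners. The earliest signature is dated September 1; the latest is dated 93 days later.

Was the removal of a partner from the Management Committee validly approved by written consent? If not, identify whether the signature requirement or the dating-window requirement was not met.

Signatures required: two-thirds of 20 — 2/3 of 20 = 13.33, rounded up to 14, so 14 needed; 14 signed. Sufficient.
Dating window: the latest signature is 93 days after the earliest; the limit is 90 days. Outside the window.

Not effective — dating-window requirement not satisfied.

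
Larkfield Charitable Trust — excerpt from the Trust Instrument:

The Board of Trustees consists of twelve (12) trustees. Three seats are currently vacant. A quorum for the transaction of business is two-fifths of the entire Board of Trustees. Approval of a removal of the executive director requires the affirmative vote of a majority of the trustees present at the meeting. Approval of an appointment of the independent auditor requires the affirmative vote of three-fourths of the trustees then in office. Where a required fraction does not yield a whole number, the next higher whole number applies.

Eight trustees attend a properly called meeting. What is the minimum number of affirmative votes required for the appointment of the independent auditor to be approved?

The appointment of the independent auditor requires three-fourths of the trustees then in office (9).
3/4 of 9 = 6.75, rounded up to 7.

7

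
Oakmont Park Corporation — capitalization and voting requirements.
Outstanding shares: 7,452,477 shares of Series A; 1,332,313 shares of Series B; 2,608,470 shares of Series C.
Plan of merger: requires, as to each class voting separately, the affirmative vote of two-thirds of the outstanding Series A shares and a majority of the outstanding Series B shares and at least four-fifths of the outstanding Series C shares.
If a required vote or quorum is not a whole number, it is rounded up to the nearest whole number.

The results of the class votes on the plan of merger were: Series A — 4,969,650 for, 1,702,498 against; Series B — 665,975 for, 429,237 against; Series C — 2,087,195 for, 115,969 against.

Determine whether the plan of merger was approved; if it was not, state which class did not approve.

Series A: 2/3 of 7452477 = 4968318; 4,968,318 required, 4,969,650 in favor — approved.
Series B: a majority of 1332313 is 666157; 666,157 required, 665,975 in favor — not approved.
Series C: 4/5 of 2608470 = 2086776; 2,086,776 required, 2,087,195 in favor — approved.

Not approved — the Series B shares did not give the required vote.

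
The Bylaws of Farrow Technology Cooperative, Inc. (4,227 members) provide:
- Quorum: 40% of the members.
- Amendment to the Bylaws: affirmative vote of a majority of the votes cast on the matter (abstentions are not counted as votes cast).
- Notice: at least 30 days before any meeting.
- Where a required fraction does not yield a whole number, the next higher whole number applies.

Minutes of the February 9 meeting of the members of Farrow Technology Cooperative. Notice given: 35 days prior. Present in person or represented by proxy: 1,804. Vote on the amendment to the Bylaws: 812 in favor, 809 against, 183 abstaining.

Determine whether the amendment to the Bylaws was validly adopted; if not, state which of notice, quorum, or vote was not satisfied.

Notice: 35 days given; 30 required. Satisfied.
Quorum: 40% of 4,227 = 1,690.80, rounded up to 1,691; 1,804 present. Satisfied.
Vote: requires a majority of the votes cast (1,804 − 183 abstaining = 1,621); a majority of 1621 is 811, so 811 needed; 812 in favor. Satisfied.

Valid — all requirements satisfied.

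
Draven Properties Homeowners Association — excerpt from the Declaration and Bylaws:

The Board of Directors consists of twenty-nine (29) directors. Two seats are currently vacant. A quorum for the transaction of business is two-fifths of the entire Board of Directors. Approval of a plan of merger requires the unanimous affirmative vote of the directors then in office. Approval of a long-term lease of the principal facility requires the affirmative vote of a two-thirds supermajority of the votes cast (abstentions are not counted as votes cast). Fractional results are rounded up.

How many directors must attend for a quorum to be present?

2/5 of 29 = 11.60, rounded up to 12.

12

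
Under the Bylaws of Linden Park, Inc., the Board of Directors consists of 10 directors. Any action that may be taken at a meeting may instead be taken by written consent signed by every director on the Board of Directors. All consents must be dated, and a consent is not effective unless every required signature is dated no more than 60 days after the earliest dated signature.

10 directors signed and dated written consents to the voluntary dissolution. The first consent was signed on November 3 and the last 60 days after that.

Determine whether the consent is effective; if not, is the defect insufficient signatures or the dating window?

Effective — both the signature and dating-window requirements are satisfied.

Signatures required: every one of 10 — unanimous means all 10, so 10 needed; 10 signed. Sufficient.
Dating window: the latest signature is 60 days after the earliest; the limit is 60 days. Within the window.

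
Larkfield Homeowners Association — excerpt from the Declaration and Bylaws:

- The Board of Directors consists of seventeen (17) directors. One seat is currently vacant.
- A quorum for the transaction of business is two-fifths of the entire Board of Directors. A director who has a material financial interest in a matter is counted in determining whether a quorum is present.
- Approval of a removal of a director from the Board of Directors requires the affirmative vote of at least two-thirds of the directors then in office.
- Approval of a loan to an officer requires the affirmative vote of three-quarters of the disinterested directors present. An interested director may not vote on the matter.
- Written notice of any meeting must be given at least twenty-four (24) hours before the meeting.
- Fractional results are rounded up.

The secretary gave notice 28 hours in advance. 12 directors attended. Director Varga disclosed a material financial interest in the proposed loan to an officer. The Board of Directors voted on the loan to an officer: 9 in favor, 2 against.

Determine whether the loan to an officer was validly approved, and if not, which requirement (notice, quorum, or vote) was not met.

Valid — all requirements satisfied.

Notice: 28 hours given; 24 required (28 ≥ 24). Satisfied.
Quorum: 12 present (interested directors count toward quorum); quorum is 7. Satisfied.
Vote: the loan to an officer requires three-fourths of the disinterested directors present (12 − 1 = 11). 3/4 of 11 = 8.25, rounded up to 9, so 9 affirmative votes are needed; 9 voted in favor. Satisfied.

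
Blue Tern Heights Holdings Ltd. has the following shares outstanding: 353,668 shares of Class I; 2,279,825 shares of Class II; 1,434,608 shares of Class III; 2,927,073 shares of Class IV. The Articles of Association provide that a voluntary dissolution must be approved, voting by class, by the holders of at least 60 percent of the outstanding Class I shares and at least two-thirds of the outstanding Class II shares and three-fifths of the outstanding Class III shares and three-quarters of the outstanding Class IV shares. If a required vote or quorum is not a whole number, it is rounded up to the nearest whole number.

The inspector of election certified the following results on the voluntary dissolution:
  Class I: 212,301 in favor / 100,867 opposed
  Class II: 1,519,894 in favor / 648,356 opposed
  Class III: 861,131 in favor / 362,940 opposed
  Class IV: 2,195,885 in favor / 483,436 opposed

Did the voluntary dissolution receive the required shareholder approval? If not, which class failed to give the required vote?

Approved — every class gave the required vote.

Class I: 3/5 of 353668 = 212200.80, rounded up to 212201; 212,201 required, 212,301 in favor — approved.
Class II: 2/3 of 2279825 = 1519883.33, rounded up to 1519884; 1,519,884 required, 1,519,894 in favor — approved.
Class III: 3/5 of 1434608 = 860764.80, rounded up to 860765; 860,765 required, 861,131 in favor — approved.
Class IV: 3/4 of 2927073 = 2195304.75, rounded up to 2195305; 2,195,305 required, 2,195,885 in favor — approved.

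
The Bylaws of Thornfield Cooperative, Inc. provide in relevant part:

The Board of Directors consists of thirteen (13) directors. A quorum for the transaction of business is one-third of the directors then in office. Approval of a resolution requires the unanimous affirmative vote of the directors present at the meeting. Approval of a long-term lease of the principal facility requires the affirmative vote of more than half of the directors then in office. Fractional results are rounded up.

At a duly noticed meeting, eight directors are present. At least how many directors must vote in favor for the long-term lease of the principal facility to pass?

The long-term lease of the principal facility requires a majority of the directors then in office (13).
A majority of 13 is 7.

7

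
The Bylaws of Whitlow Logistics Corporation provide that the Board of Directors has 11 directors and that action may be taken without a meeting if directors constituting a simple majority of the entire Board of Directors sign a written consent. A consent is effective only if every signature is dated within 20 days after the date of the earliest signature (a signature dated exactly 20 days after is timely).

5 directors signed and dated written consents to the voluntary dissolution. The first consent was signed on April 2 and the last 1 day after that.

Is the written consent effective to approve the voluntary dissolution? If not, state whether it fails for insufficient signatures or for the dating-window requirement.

Signatures required: a simple majority of 11 — a majority of 11 is 6, so 6 needed; 5 signed. Insufficient.
Dating window: the latest signature is 1 day after the earliest; the limit is 20 days. Within the window.

Not effective — insufficient signatures.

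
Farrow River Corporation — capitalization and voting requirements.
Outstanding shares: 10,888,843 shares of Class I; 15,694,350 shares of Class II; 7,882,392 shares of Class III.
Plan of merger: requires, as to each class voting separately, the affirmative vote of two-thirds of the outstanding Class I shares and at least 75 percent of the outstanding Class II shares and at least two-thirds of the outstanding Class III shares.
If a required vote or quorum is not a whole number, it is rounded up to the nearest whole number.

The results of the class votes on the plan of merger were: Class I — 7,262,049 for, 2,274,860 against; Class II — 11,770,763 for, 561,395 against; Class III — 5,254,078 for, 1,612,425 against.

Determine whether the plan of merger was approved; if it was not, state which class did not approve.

Not approved — the Class III shares did not give the required vote.

Class I: 2/3 of 10888843 = 7259228.67, rounded up to 7259229; 7,259,229 required, 7,262,049 in favor — approved.
Class II: 3/4 of 15694350 = 11770762.50, rounded up to 11770763; 11,770,763 required, 11,770,763 in favor — approved.
Class III: 2/3 of 7882392 = 5254928; 5,254,928 required, 5,254,078 in favor — not approved.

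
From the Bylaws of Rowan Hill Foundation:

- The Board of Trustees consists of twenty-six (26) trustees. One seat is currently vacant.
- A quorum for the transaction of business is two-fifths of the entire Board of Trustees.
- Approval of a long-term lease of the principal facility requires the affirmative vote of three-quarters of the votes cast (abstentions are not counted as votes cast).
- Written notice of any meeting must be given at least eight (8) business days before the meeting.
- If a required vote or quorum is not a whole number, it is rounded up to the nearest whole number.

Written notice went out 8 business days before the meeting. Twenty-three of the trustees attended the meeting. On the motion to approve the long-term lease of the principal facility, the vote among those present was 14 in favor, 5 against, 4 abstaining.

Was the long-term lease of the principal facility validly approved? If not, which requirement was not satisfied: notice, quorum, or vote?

Notice: 8 business days given; 8 required (8 ≥ 8). Satisfied.
Quorum: 23 present; quorum is 11. Satisfied.
Vote: the long-term lease of the principal facility requires three-fourths of the votes cast (23 present − 4 abstaining = 19). 3/4 of 19 = 14.25, rounded up to 15, so 15 affirmative votes are needed; 14 voted in favor. Not satisfied.

Invalid — vote requirement not satisfied.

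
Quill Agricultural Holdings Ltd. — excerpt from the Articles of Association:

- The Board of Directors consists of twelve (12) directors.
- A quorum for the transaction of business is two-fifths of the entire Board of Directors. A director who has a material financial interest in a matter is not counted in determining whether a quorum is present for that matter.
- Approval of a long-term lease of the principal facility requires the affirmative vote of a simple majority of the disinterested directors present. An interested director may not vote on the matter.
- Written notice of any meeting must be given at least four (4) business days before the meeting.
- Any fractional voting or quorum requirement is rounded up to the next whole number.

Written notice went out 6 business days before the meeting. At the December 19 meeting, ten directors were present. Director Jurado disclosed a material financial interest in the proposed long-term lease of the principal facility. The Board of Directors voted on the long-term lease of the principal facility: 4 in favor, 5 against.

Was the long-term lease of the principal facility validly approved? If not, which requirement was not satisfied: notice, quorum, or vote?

Notice: 6 business days given; 4 required (6 ≥ 4). Satisfied.
Quorum: 10 present, but the 1 interested director does not count, leaving 9. Quorum is 5. Satisfied.
Vote: the long-term lease of the principal facility requires a majority of the disinterested directors present (10 − 1 = 9). A majority of 9 is 5, so 5 affirmative votes are needed; 4 voted in favor. Not satisfied.

Invalid — vote requirement not satisfied.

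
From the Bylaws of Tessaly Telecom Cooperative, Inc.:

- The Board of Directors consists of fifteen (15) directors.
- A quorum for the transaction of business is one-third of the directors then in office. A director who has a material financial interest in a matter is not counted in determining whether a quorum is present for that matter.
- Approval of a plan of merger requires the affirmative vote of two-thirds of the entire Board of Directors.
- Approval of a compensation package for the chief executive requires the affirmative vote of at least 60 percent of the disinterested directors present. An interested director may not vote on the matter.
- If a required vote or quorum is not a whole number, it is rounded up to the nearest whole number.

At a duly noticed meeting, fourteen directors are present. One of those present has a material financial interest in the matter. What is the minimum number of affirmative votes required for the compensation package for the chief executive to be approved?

The compensation package for the chief executive requires three-fifths of the disinterested directors present (14 − 1 = 13).
3/5 of 13 = 7.80, rounded up to 8.

8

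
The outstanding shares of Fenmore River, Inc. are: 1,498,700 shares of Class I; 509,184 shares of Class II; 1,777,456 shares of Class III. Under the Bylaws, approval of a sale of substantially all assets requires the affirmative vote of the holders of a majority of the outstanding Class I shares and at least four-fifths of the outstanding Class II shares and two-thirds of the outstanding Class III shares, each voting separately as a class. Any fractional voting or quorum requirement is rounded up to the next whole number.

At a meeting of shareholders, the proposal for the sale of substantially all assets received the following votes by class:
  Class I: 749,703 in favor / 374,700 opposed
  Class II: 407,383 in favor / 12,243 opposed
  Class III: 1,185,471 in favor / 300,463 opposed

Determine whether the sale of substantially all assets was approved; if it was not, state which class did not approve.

Approved — every class gave the required vote.

Class I: a majority of 1498700 is 749351; 749,351 required, 749,703 in favor — approved.
Class II: 4/5 of 509184 = 407347.20, rounded up to 407348; 407,348 required, 407,383 in favor — approved.
Class III: 2/3 of 1777456 = 1184970.67, rounded up to 1184971; 1,184,971 required, 1,185,471 in favor — approved.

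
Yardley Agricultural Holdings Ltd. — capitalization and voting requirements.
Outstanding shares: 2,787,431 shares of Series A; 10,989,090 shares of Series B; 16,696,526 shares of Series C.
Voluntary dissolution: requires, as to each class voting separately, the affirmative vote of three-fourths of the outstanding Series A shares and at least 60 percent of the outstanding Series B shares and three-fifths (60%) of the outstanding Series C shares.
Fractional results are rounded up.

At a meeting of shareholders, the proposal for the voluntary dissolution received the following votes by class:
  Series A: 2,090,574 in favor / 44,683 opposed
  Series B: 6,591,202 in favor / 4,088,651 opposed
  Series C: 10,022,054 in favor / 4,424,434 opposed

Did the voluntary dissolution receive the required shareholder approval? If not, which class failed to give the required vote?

Series A: 3/4 of 2787431 = 2090573.25, rounded up to 2090574; 2,090,574 required, 2,090,574 in favor — approved.
Series B: 3/5 of 10989090 = 6593454; 6,593,454 required, 6,591,202 in favor — not approved.
Series C: 3/5 of 16696526 = 10017915.60, rounded up to 10017916; 10,017,916 required, 10,022,054 in favor — approved.

Not approved — the Series B shares did not give the required vote.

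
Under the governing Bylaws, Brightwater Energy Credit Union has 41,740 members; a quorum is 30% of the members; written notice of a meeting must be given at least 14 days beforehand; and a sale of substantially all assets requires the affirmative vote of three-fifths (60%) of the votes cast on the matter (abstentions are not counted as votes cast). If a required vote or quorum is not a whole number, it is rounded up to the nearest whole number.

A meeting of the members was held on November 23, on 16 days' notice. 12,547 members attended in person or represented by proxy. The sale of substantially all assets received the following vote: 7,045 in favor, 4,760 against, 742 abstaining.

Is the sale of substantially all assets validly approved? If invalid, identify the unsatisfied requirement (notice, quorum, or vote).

Invalid — vote requirement not satisfied.

Notice: 16 days given; 14 required. Satisfied.
Quorum: 30% of 41,740 = 12,522; 12,547 present. Satisfied.
Vote: requires three-fifths of the votes cast (12,547 − 742 abstaining = 11,805); 3/5 of 11805 = 7083, so 7,083 needed; 7,045 in favor. Not satisfied.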